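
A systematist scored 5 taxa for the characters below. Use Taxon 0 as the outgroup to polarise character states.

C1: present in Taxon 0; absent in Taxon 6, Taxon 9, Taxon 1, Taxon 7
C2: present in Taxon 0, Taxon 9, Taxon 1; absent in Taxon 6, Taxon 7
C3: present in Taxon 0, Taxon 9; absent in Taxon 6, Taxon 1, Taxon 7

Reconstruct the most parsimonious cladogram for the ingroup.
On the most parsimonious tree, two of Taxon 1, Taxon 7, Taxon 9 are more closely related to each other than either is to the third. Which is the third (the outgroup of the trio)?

The outgroup has state 'present' for every character, so 'absent' is the derived state throughout.
C1 (derived state 'absent') is shared by all ingroup taxa — unites the whole ingroup.
C2: derived state 'absent' in Taxon 6 and Taxon 7 only — synapomorphy for {Taxon 6, Taxon 7}.
C3 (derived state 'absent') is shared by Taxon 1, Taxon 6, and Taxon 7 — a synapomorphy uniting that clade.
Most parsimonious ingroup topology: (((Taxon 6,Taxon 7),Taxon 1),Taxon 9).
Taxon 7 and Taxon 1 share a more recent common ancestor with each other than either does with Taxon 9, so Taxon 9 is the least closely related of the three.

Taxon 9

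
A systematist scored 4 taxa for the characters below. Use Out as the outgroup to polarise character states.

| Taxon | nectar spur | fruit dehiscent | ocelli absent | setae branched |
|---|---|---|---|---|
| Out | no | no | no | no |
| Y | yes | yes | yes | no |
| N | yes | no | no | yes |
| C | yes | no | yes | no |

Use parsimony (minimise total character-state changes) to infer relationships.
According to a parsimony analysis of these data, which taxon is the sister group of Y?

The outgroup has state 'no' for every character, so 'yes' is the derived state throughout.
nectar spur (derived state 'yes') is shared by all ingroup taxa — unites the whole ingroup.
fruit dehiscent: derived state 'yes' in Y only — an autapomorphy, so it tells us nothing about relationships among taxa.
ocelli absent (derived state 'yes') is shared by C and Y — a synapomorphy uniting that clade.
setae branched (derived state 'yes') is unique to N (autapomorphy; uninformative for grouping).
Most parsimonious ingroup topology: ((Y,C),N).
Y and C form a cherry on this tree, so they are sister taxa.

C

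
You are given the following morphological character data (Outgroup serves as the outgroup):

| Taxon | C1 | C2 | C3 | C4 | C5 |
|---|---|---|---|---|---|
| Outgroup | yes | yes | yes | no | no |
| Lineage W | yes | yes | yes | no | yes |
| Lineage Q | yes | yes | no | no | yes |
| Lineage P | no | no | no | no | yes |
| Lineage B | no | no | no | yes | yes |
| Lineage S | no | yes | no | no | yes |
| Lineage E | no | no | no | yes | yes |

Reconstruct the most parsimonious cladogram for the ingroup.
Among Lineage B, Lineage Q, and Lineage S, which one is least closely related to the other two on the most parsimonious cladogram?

Lineage Q

Character polarity is set by the outgroup: the derived state is whichever differs from the outgroup's state, so for C1, C2, C3 the derived state is 'no', and for the remaining characters it is 'yes'.
Only Lineage B, Lineage E, Lineage P, and Lineage S show the derived state 'no' for C1, supporting them as a clade.
C2: derived state 'no' in Lineage B, Lineage E, and Lineage P only — synapomorphy for {Lineage B, Lineage E, Lineage P}.
Only Lineage B, Lineage E, Lineage P, Lineage Q, and Lineage S show the derived state 'no' for C3, supporting them as a clade.
C4: derived state 'yes' in Lineage B and Lineage E only — synapomorphy for {Lineage B, Lineage E}.
C5 (derived state 'yes') is shared by all ingroup taxa — unites the whole ingroup.
Most parsimonious ingroup topology: (Lineage W,(Lineage Q,((Lineage P,(Lineage B,Lineage E)),Lineage S))).
Lineage S and Lineage B share a more recent common ancestor with each other than either does with Lineage Q, so Lineage Q is the least closely related of the three.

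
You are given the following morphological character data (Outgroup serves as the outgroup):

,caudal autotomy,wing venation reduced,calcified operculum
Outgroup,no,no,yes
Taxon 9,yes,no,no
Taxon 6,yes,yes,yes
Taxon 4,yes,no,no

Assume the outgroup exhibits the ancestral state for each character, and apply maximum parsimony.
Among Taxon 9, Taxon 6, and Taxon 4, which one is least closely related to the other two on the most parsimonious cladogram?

Taxon 6

Character polarity is set by the outgroup: the derived state is whichever differs from the outgroup's state, so for calcified operculum the derived state is 'no', and for the remaining characters it is 'yes'.
All ingroup taxa share the derived state 'yes' for caudal autotomy; it defines the ingroup but does not resolve relationships within it.
wing venation reduced: derived state 'yes' in Taxon 6 only — an autapomorphy, so it tells us nothing about relationships among taxa.
calcified operculum: derived state 'no' in Taxon 4 and Taxon 9 only — synapomorphy for {Taxon 4, Taxon 9}.
Most parsimonious ingroup topology: ((Taxon 9,Taxon 4),Taxon 6).
Taxon 9 and Taxon 4 share a more recent common ancestor with each other than either does with Taxon 6, so Taxon 6 is the least closely related of the three.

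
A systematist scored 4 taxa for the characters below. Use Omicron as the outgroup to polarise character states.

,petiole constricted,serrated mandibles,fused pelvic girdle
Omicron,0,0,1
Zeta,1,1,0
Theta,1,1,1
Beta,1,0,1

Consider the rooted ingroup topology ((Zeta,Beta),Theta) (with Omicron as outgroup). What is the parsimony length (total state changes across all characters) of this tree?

Map each character onto ((Zeta,Beta),Theta) (rooted by Omicron) and count the minimum state changes it requires (Fitch parsimony):
petiole constricted: 1; serrated mandibles: 2; fused pelvic girdle: 1.
Total tree length = 4.

4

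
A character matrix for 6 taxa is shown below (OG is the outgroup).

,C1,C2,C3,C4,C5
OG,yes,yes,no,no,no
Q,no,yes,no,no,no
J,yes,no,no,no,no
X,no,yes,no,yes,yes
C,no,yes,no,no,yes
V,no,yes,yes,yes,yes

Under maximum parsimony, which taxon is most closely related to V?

Character polarity is set by the outgroup: the derived state is whichever differs from the outgroup's state, so for C1, C2 the derived state is 'no', and for the remaining characters it is 'yes'.
Only C, Q, V, and X show the derived state 'no' for C1, supporting them as a clade.
C2: derived state 'no' in J only — an autapomorphy, so it tells us nothing about relationships among taxa.
C3: derived state 'yes' in V only — an autapomorphy, so it tells us nothing about relationships among taxa.
C4 (derived state 'yes') is shared by V and X — a synapomorphy uniting that clade.
Only C, V, and X show the derived state 'yes' for C5, supporting them as a clade.
Most parsimonious ingroup topology: ((Q,((X,V),C)),J).
V and X form a cherry on this tree, so they are sister taxa.

X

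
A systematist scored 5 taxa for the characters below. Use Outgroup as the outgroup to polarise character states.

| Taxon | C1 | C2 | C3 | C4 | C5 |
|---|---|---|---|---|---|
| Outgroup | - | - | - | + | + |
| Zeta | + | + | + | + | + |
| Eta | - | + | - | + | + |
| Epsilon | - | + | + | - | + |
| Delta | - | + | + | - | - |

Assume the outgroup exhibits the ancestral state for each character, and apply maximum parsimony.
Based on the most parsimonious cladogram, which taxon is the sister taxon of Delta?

Epsilon

Character polarity is set by the outgroup: the derived state is whichever differs from the outgroup's state, so for C4, C5 the derived state is '-', and for the remaining characters it is '+'.
C1 (derived state '+') is unique to Zeta (autapomorphy; uninformative for grouping).
C2 (derived state '+') is shared by all ingroup taxa — unites the whole ingroup.
Only Delta, Epsilon, and Zeta show the derived state '+' for C3, supporting them as a clade.
C4: derived state '-' in Delta and Epsilon only — synapomorphy for {Delta, Epsilon}.
C5: derived state '-' in Delta only — an autapomorphy, so it tells us nothing about relationships among taxa.
Most parsimonious ingroup topology: ((Zeta,(Epsilon,Delta)),Eta).
Delta and Epsilon form a cherry on this tree, so they are sister taxa.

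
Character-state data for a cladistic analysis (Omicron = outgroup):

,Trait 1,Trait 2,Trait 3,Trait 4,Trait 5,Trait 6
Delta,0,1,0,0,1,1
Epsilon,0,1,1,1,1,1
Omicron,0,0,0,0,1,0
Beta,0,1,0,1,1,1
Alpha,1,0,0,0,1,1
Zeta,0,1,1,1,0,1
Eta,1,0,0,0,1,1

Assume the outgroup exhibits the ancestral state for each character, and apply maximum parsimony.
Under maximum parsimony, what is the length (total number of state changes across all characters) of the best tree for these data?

6

Character polarity is set by the outgroup: the derived state is whichever differs from the outgroup's state, so for Trait 5 the derived state is '0', and for the remaining characters it is '1'.
Trait 1 (derived state '1') is shared by Alpha and Eta — a synapomorphy uniting that clade.
Trait 2 (derived state '1') is shared by Beta, Delta, Epsilon, and Zeta — a synapomorphy uniting that clade.
Only Epsilon and Zeta show the derived state '1' for Trait 3, supporting them as a clade.
Trait 4: derived state '1' in Beta, Epsilon, and Zeta only — synapomorphy for {Beta, Epsilon, Zeta}.
Trait 5: derived state '0' in Zeta only — an autapomorphy, so it tells us nothing about relationships among taxa.
Trait 6 (derived state '1') is shared by all ingroup taxa — unites the whole ingroup.
Most parsimonious ingroup topology: ((Eta,Alpha),(((Zeta,Epsilon),Beta),Delta)).
Changes per character on this tree: Trait 1: 1; Trait 2: 1; Trait 3: 1; Trait 4: 1; Trait 5: 1; Trait 6: 1.
Total = 6.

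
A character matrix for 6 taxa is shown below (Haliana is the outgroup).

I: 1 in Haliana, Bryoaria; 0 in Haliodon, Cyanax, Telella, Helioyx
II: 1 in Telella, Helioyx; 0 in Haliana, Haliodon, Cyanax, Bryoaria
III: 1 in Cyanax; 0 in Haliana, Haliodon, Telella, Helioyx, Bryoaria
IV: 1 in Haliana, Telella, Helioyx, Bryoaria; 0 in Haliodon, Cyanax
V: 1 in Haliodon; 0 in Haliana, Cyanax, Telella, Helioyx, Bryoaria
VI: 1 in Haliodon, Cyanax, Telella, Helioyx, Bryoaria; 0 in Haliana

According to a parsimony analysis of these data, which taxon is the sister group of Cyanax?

Haliodon

Character polarity is set by the outgroup: the derived state is whichever differs from the outgroup's state, so for I, IV the derived state is '0', and for the remaining characters it is '1'.
I: derived state '0' in Cyanax, Haliodon, Helioyx, and Telella only — synapomorphy for {Cyanax, Haliodon, Helioyx, Telella}.
II (derived state '1') is shared by Helioyx and Telella — a synapomorphy uniting that clade.
III (derived state '1') is unique to Cyanax (autapomorphy; uninformative for grouping).
IV (derived state '0') is shared by Cyanax and Haliodon — a synapomorphy uniting that clade.
V (derived state '1') is unique to Haliodon (autapomorphy; uninformative for grouping).
All ingroup taxa share the derived state '1' for VI; it defines the ingroup but does not resolve relationships within it.
Most parsimonious ingroup topology: (((Haliodon,Cyanax),(Telella,Helioyx)),Bryoaria).
Cyanax and Haliodon form a cherry on this tree, so they are sister taxa.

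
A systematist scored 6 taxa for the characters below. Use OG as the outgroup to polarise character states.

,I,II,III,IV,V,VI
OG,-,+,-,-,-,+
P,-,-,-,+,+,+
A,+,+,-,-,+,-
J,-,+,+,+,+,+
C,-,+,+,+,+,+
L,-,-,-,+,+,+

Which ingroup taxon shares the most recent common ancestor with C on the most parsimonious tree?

J

Character polarity is set by the outgroup: the derived state is whichever differs from the outgroup's state, so for II, VI the derived state is '-', and for the remaining characters it is '+'.
I: derived state '+' in A only — an autapomorphy, so it tells us nothing about relationships among taxa.
II: derived state '-' in L and P only — synapomorphy for {L, P}.
III (derived state '+') is shared by C and J — a synapomorphy uniting that clade.
IV (derived state '+') is shared by C, J, L, and P — a synapomorphy uniting that clade.
V (derived state '+') is shared by all ingroup taxa — unites the whole ingroup.
VI (derived state '-') is unique to A (autapomorphy; uninformative for grouping).
Most parsimonious ingroup topology: (((P,L),(J,C)),A).
C and J form a cherry on this tree, so they are sister taxa.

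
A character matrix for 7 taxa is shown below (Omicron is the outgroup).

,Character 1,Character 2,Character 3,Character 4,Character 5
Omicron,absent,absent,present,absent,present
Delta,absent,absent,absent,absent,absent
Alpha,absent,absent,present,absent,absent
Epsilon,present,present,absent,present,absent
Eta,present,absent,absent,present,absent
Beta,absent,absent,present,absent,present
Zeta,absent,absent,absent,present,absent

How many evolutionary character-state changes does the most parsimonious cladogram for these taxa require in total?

5

Character polarity is set by the outgroup: the derived state is whichever differs from the outgroup's state, so for Character 3, Character 5 the derived state is 'absent', and for the remaining characters it is 'present'.
Character 1: derived state 'present' in Epsilon and Eta only — synapomorphy for {Epsilon, Eta}.
Character 2: derived state 'present' in Epsilon only — an autapomorphy, so it tells us nothing about relationships among taxa.
Character 3: derived state 'absent' in Delta, Epsilon, Eta, and Zeta only — synapomorphy for {Delta, Epsilon, Eta, Zeta}.
Only Epsilon, Eta, and Zeta show the derived state 'present' for Character 4, supporting them as a clade.
Character 5 (derived state 'absent') is shared by Alpha, Delta, Epsilon, Eta, and Zeta — a synapomorphy uniting that clade.
Most parsimonious ingroup topology: (((Delta,((Epsilon,Eta),Zeta)),Alpha),Beta).
Changes per character on this tree: Character 1: 1; Character 2: 1; Character 3: 1; Character 4: 1; Character 5: 1.
Total = 5.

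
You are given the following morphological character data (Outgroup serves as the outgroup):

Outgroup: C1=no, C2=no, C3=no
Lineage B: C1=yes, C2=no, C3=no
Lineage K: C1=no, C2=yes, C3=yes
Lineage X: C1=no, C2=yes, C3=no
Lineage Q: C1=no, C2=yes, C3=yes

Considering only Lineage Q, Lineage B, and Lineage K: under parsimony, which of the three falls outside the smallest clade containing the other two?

The outgroup has state 'no' for every character, so 'yes' is the derived state throughout.
C1: derived state 'yes' in Lineage B only — an autapomorphy, so it tells us nothing about relationships among taxa.
C2: derived state 'yes' in Lineage K, Lineage Q, and Lineage X only — synapomorphy for {Lineage K, Lineage Q, Lineage X}.
Only Lineage K and Lineage Q show the derived state 'yes' for C3, supporting them as a clade.
Most parsimonious ingroup topology: (Lineage B,((Lineage K,Lineage Q),Lineage X)).
Lineage Q and Lineage K share a more recent common ancestor with each other than either does with Lineage B, so Lineage B is the least closely related of the three.

Lineage B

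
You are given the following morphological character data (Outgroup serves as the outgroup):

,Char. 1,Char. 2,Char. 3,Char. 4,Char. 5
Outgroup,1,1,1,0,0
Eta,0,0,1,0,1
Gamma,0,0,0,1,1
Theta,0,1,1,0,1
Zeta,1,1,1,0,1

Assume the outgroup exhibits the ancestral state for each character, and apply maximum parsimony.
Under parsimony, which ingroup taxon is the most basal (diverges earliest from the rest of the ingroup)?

Character polarity is set by the outgroup: the derived state is whichever differs from the outgroup's state, so for Char. 1, Char. 2, Char. 3 the derived state is '0', and for the remaining characters it is '1'.
Char. 1: derived state '0' in Eta, Gamma, and Theta only — synapomorphy for {Eta, Gamma, Theta}.
Char. 2: derived state '0' in Eta and Gamma only — synapomorphy for {Eta, Gamma}.
Char. 3 (derived state '0') is unique to Gamma (autapomorphy; uninformative for grouping).
Char. 4: derived state '1' in Gamma only — an autapomorphy, so it tells us nothing about relationships among taxa.
Char. 5 (derived state '1') is shared by all ingroup taxa — unites the whole ingroup.
Most parsimonious ingroup topology: (((Eta,Gamma),Theta),Zeta).
Zeta is sister to the clade containing all other ingroup taxa, so it is the earliest-diverging (most basal) ingroup lineage.

Zeta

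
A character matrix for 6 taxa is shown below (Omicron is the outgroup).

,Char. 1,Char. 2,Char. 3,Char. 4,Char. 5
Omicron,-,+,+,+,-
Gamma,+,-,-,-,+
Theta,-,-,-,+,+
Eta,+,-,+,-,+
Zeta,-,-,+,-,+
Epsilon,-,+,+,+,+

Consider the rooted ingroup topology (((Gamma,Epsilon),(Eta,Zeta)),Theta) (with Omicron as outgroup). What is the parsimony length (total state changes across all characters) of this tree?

9

Map each character onto (((Gamma,Epsilon),(Eta,Zeta)),Theta) (rooted by Omicron) and count the minimum state changes it requires (Fitch parsimony):
Char. 1: 2; Char. 2: 2; Char. 3: 2; Char. 4: 2; Char. 5: 1.
Total tree length = 9.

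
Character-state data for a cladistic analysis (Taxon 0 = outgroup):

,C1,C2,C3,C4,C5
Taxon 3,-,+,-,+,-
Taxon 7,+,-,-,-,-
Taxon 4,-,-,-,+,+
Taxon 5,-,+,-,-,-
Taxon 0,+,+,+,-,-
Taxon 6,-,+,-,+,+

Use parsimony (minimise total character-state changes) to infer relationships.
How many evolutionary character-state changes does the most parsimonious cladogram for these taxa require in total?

6

Character polarity is set by the outgroup: the derived state is whichever differs from the outgroup's state, so for C1, C2, C3 the derived state is '-', and for the remaining characters it is '+'.
Only Taxon 3, Taxon 4, Taxon 5, and Taxon 6 show the derived state '-' for C1, supporting them as a clade.
C2 (state '-') occurs in Taxon 4 and Taxon 7 but conflicts with the nesting implied by the other characters — most parsimoniously interpreted as homoplasy.
All ingroup taxa share the derived state '-' for C3; it defines the ingroup but does not resolve relationships within it.
C4 (derived state '+') is shared by Taxon 3, Taxon 4, and Taxon 6 — a synapomorphy uniting that clade.
C5: derived state '+' in Taxon 4 and Taxon 6 only — synapomorphy for {Taxon 4, Taxon 6}.
Most parsimonious ingroup topology: (Taxon 7,((Taxon 3,(Taxon 6,Taxon 4)),Taxon 5)).
Changes per character on this tree: C1: 1; C2: 2; C3: 1; C4: 1; C5: 1.
Total = 6.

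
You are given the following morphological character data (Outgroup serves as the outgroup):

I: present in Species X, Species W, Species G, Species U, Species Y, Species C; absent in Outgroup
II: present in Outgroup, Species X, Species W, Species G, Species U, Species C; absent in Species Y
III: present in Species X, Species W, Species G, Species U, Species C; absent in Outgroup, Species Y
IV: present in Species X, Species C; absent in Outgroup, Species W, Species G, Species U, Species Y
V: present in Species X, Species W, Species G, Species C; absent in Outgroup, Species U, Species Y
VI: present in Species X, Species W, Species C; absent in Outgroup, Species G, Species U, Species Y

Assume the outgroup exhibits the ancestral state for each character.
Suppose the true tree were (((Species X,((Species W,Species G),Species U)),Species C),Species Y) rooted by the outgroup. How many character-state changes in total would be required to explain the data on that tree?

10

Map each character onto (((Species X,((Species W,Species G),Species U)),Species C),Species Y) (rooted by Outgroup) and count the minimum state changes it requires (Fitch parsimony):
I: 1; II: 1; III: 1; IV: 2; V: 2; VI: 3.
Total tree length = 10.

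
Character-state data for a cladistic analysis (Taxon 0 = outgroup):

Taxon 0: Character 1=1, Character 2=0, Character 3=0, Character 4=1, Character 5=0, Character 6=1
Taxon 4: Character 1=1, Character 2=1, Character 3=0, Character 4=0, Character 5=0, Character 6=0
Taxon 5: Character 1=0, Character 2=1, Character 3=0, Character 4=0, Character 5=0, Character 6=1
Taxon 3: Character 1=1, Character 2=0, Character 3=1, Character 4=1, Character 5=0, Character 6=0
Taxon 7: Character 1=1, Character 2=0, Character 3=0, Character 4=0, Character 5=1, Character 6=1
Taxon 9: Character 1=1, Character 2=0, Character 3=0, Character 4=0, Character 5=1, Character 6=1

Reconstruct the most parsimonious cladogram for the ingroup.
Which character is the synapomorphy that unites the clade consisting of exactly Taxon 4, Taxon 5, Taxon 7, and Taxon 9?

Character polarity is set by the outgroup: the derived state is whichever differs from the outgroup's state, so for Character 1, Character 4, Character 6 the derived state is '0', and for the remaining characters it is '1'.
Character 1 (derived state '0') is unique to Taxon 5 (autapomorphy; uninformative for grouping).
Character 2 (derived state '1') is shared by Taxon 4 and Taxon 5 — a synapomorphy uniting that clade.
Character 3 (derived state '1') is unique to Taxon 3 (autapomorphy; uninformative for grouping).
Character 4 (derived state '0') is shared by Taxon 4, Taxon 5, Taxon 7, and Taxon 9 — a synapomorphy uniting that clade.
Character 5 (derived state '1') is shared by Taxon 7 and Taxon 9 — a synapomorphy uniting that clade.
Character 6 (state '0') occurs in Taxon 3 and Taxon 4 but conflicts with the nesting implied by the other characters — most parsimoniously interpreted as homoplasy.
Most parsimonious ingroup topology: (((Taxon 4,Taxon 5),(Taxon 7,Taxon 9)),Taxon 3).
The clade {Taxon 4, Taxon 5, Taxon 7, Taxon 9} is supported by Character 4: its derived state '0' occurs in exactly those taxa and in no other taxon (including the outgroup).

Character 4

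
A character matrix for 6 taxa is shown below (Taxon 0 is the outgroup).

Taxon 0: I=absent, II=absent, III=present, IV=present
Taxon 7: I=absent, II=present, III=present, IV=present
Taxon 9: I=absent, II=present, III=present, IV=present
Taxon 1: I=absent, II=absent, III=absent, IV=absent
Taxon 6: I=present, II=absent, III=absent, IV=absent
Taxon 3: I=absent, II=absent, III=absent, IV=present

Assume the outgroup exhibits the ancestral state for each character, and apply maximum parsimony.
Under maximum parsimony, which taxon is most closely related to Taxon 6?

Character polarity is set by the outgroup: the derived state is whichever differs from the outgroup's state, so for III, IV the derived state is 'absent', and for the remaining characters it is 'present'.
I: derived state 'present' in Taxon 6 only — an autapomorphy, so it tells us nothing about relationships among taxa.
II (derived state 'present') is shared by Taxon 7 and Taxon 9 — a synapomorphy uniting that clade.
Only Taxon 1, Taxon 3, and Taxon 6 show the derived state 'absent' for III, supporting them as a clade.
Only Taxon 1 and Taxon 6 show the derived state 'absent' for IV, supporting them as a clade.
Most parsimonious ingroup topology: ((Taxon 9,Taxon 7),((Taxon 6,Taxon 1),Taxon 3)).
Taxon 6 and Taxon 1 form a cherry on this tree, so they are sister taxa.

Taxon 1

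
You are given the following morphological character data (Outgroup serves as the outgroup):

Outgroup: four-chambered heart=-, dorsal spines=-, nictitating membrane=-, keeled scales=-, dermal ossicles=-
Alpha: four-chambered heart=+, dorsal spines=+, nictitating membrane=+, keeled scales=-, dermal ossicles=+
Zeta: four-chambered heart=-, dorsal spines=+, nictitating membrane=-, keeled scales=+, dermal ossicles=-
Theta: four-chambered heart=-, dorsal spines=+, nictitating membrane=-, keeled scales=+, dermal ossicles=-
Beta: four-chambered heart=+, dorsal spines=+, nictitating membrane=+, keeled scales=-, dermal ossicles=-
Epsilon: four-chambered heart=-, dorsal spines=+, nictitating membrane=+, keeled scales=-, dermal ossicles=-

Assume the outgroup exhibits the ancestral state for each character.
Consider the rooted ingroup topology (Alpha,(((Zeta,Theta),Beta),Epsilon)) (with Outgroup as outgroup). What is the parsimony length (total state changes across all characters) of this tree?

7

Map each character onto (Alpha,(((Zeta,Theta),Beta),Epsilon)) (rooted by Outgroup) and count the minimum state changes it requires (Fitch parsimony):
four-chambered heart: 2; dorsal spines: 1; nictitating membrane: 2; keeled scales: 1; dermal ossicles: 1.
Total tree length = 7.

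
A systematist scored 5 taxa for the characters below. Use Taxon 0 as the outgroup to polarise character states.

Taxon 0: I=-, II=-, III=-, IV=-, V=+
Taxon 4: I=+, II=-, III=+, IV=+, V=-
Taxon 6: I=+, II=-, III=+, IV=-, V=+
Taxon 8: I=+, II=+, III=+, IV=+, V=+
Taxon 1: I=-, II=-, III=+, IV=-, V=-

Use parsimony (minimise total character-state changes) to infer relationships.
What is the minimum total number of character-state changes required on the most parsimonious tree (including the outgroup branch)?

Character polarity is set by the outgroup: the derived state is whichever differs from the outgroup's state, so for V the derived state is '-', and for the remaining characters it is '+'.
Only Taxon 4, Taxon 6, and Taxon 8 show the derived state '+' for I, supporting them as a clade.
II (derived state '+') is unique to Taxon 8 (autapomorphy; uninformative for grouping).
All ingroup taxa share the derived state '+' for III; it defines the ingroup but does not resolve relationships within it.
IV: derived state '+' in Taxon 4 and Taxon 8 only — synapomorphy for {Taxon 4, Taxon 8}.
V groups Taxon 1 and Taxon 4, which is incompatible with the clades supported by the remaining characters; treating it as convergent (homoplasy) costs fewer steps than any alternative tree.
Most parsimonious ingroup topology: (((Taxon 4,Taxon 8),Taxon 6),Taxon 1).
Changes per character on this tree: I: 1; II: 1; III: 1; IV: 1; V: 2.
Total = 6.

6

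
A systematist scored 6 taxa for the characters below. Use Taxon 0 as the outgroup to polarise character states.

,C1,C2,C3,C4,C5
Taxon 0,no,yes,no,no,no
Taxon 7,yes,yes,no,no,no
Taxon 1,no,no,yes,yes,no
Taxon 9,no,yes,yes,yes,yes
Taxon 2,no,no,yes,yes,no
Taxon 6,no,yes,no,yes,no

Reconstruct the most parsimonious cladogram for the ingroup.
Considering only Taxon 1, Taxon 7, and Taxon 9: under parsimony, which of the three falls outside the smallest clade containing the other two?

Character polarity is set by the outgroup: the derived state is whichever differs from the outgroup's state, so for C2 the derived state is 'no', and for the remaining characters it is 'yes'.
C1 (derived state 'yes') is unique to Taxon 7 (autapomorphy; uninformative for grouping).
C2: derived state 'no' in Taxon 1 and Taxon 2 only — synapomorphy for {Taxon 1, Taxon 2}.
C3 (derived state 'yes') is shared by Taxon 1, Taxon 2, and Taxon 9 — a synapomorphy uniting that clade.
Only Taxon 1, Taxon 2, Taxon 6, and Taxon 9 show the derived state 'yes' for C4, supporting them as a clade.
C5: derived state 'yes' in Taxon 9 only — an autapomorphy, so it tells us nothing about relationships among taxa.
Most parsimonious ingroup topology: (Taxon 7,(((Taxon 1,Taxon 2),Taxon 9),Taxon 6)).
Taxon 1 and Taxon 9 share a more recent common ancestor with each other than either does with Taxon 7, so Taxon 7 is the least closely related of the three.

Taxon 7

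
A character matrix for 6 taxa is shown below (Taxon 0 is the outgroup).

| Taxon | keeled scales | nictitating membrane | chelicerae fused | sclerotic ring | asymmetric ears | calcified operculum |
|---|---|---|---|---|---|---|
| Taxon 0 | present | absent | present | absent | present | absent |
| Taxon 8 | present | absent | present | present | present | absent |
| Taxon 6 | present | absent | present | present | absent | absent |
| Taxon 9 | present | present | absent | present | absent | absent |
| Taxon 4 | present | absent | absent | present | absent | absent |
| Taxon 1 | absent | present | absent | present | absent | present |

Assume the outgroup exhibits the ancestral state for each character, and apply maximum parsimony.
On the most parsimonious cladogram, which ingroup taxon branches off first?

Character polarity is set by the outgroup: the derived state is whichever differs from the outgroup's state, so for keeled scales, chelicerae fused, asymmetric ears the derived state is 'absent', and for the remaining characters it is 'present'.
keeled scales (derived state 'absent') is unique to Taxon 1 (autapomorphy; uninformative for grouping).
nictitating membrane: derived state 'present' in Taxon 1 and Taxon 9 only — synapomorphy for {Taxon 1, Taxon 9}.
chelicerae fused (derived state 'absent') is shared by Taxon 1, Taxon 4, and Taxon 9 — a synapomorphy uniting that clade.
All ingroup taxa share the derived state 'present' for sclerotic ring; it defines the ingroup but does not resolve relationships within it.
Only Taxon 1, Taxon 4, Taxon 6, and Taxon 9 show the derived state 'absent' for asymmetric ears, supporting them as a clade.
calcified operculum: derived state 'present' in Taxon 1 only — an autapomorphy, so it tells us nothing about relationships among taxa.
Most parsimonious ingroup topology: (Taxon 8,(Taxon 6,((Taxon 9,Taxon 1),Taxon 4))).
Taxon 8 is sister to the clade containing all other ingroup taxa, so it is the earliest-diverging (most basal) ingroup lineage.

Taxon 8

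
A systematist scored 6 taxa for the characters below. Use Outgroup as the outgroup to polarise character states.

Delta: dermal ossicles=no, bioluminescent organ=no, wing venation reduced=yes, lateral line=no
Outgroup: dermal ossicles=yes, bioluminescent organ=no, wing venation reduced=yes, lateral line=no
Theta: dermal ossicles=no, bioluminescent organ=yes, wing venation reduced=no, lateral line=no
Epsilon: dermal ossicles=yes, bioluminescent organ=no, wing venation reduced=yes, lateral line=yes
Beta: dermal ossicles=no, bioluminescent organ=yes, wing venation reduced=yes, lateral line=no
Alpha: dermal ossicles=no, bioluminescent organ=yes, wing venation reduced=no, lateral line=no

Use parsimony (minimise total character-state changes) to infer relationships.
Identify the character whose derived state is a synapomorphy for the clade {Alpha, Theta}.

Character polarity is set by the outgroup: the derived state is whichever differs from the outgroup's state, so for dermal ossicles, wing venation reduced the derived state is 'no', and for the remaining characters it is 'yes'.
Only Alpha, Beta, Delta, and Theta show the derived state 'no' for dermal ossicles, supporting them as a clade.
Only Alpha, Beta, and Theta show the derived state 'yes' for bioluminescent organ, supporting them as a clade.
wing venation reduced: derived state 'no' in Alpha and Theta only — synapomorphy for {Alpha, Theta}.
lateral line: derived state 'yes' in Epsilon only — an autapomorphy, so it tells us nothing about relationships among taxa.
Most parsimonious ingroup topology: ((((Theta,Alpha),Beta),Delta),Epsilon).
The clade {Alpha, Theta} is supported by wing venation reduced: its derived state 'no' occurs in exactly those taxa and in no other taxon (including the outgroup).

wing venation reduced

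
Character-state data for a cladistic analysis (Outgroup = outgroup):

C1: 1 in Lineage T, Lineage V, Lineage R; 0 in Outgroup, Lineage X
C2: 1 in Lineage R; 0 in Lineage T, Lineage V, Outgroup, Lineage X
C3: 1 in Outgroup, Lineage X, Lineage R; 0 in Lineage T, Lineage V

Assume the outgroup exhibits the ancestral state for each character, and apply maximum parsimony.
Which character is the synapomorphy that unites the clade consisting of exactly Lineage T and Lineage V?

Character polarity is set by the outgroup: the derived state is whichever differs from the outgroup's state, so for C3 the derived state is '0', and for the remaining characters it is '1'.
Only Lineage R, Lineage T, and Lineage V show the derived state '1' for C1, supporting them as a clade.
C2: derived state '1' in Lineage R only — an autapomorphy, so it tells us nothing about relationships among taxa.
Only Lineage T and Lineage V show the derived state '0' for C3, supporting them as a clade.
Most parsimonious ingroup topology: (Lineage X,((Lineage T,Lineage V),Lineage R)).
The clade {Lineage T, Lineage V} is supported by C3: its derived state '0' occurs in exactly those taxa and in no other taxon (including the outgroup).

C3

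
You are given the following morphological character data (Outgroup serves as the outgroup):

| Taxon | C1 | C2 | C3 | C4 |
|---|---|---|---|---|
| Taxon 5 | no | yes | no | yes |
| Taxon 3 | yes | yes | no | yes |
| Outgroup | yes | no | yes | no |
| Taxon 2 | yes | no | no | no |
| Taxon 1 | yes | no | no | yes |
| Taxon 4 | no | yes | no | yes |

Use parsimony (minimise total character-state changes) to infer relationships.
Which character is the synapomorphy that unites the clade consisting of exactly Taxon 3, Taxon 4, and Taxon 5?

C2

Character polarity is set by the outgroup: the derived state is whichever differs from the outgroup's state, so for C1, C3 the derived state is 'no', and for the remaining characters it is 'yes'.
Only Taxon 4 and Taxon 5 show the derived state 'no' for C1, supporting them as a clade.
C2 (derived state 'yes') is shared by Taxon 3, Taxon 4, and Taxon 5 — a synapomorphy uniting that clade.
All ingroup taxa share the derived state 'no' for C3; it defines the ingroup but does not resolve relationships within it.
C4: derived state 'yes' in Taxon 1, Taxon 3, Taxon 4, and Taxon 5 only — synapomorphy for {Taxon 1, Taxon 3, Taxon 4, Taxon 5}.
Most parsimonious ingroup topology: ((((Taxon 5,Taxon 4),Taxon 3),Taxon 1),Taxon 2).
The clade {Taxon 3, Taxon 4, Taxon 5} is supported by C2: its derived state 'yes' occurs in exactly those taxa and in no other taxon (including the outgroup).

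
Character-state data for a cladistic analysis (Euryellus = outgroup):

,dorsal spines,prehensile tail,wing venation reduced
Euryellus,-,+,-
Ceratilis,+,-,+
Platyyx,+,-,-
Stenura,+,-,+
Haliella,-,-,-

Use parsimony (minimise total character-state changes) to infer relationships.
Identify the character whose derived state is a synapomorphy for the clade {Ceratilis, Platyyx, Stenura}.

Character polarity is set by the outgroup: the derived state is whichever differs from the outgroup's state, so for prehensile tail the derived state is '-', and for the remaining characters it is '+'.
dorsal spines: derived state '+' in Ceratilis, Platyyx, and Stenura only — synapomorphy for {Ceratilis, Platyyx, Stenura}.
prehensile tail (derived state '-') is shared by all ingroup taxa — unites the whole ingroup.
wing venation reduced: derived state '+' in Ceratilis and Stenura only — synapomorphy for {Ceratilis, Stenura}.
Most parsimonious ingroup topology: (((Ceratilis,Stenura),Platyyx),Haliella).
The clade {Ceratilis, Platyyx, Stenura} is supported by dorsal spines: its derived state '+' occurs in exactly those taxa and in no other taxon (including the outgroup).

dorsal spines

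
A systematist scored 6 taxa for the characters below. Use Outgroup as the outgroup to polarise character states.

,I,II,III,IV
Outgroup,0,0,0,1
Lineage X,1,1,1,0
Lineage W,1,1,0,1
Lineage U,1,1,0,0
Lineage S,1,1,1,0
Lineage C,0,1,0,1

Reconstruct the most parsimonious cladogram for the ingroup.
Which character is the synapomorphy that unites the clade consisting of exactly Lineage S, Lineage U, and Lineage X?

IV

Character polarity is set by the outgroup: the derived state is whichever differs from the outgroup's state, so for IV the derived state is '0', and for the remaining characters it is '1'.
I (derived state '1') is shared by Lineage S, Lineage U, Lineage W, and Lineage X — a synapomorphy uniting that clade.
II (derived state '1') is shared by all ingroup taxa — unites the whole ingroup.
III (derived state '1') is shared by Lineage S and Lineage X — a synapomorphy uniting that clade.
IV: derived state '0' in Lineage S, Lineage U, and Lineage X only — synapomorphy for {Lineage S, Lineage U, Lineage X}.
Most parsimonious ingroup topology: ((((Lineage X,Lineage S),Lineage U),Lineage W),Lineage C).
The clade {Lineage S, Lineage U, Lineage X} is supported by IV: its derived state '0' occurs in exactly those taxa and in no other taxon (including the outgroup).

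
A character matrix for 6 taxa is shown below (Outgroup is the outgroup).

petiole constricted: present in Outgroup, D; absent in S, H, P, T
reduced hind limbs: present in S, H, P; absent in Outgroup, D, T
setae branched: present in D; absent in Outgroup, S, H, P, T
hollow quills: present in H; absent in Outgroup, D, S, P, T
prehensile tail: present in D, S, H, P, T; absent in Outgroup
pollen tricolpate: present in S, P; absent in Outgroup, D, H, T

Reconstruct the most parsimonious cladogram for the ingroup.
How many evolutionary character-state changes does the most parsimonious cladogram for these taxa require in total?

Character polarity is set by the outgroup: the derived state is whichever differs from the outgroup's state, so for petiole constricted the derived state is 'absent', and for the remaining characters it is 'present'.
petiole constricted: derived state 'absent' in H, P, S, and T only — synapomorphy for {H, P, S, T}.
reduced hind limbs: derived state 'present' in H, P, and S only — synapomorphy for {H, P, S}.
setae branched (derived state 'present') is unique to D (autapomorphy; uninformative for grouping).
hollow quills: derived state 'present' in H only — an autapomorphy, so it tells us nothing about relationships among taxa.
prehensile tail (derived state 'present') is shared by all ingroup taxa — unites the whole ingroup.
Only P and S show the derived state 'present' for pollen tricolpate, supporting them as a clade.
Most parsimonious ingroup topology: (D,(((S,P),H),T)).
Changes per character on this tree: petiole constricted: 1; reduced hind limbs: 1; setae branched: 1; hollow quills: 1; prehensile tail: 1; pollen tricolpate: 1.
Total = 6.

6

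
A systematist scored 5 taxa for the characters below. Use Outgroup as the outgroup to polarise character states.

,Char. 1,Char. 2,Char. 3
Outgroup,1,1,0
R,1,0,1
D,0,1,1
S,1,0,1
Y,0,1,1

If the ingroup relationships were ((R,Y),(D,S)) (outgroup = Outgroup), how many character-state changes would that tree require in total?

5

Map each character onto ((R,Y),(D,S)) (rooted by Outgroup) and count the minimum state changes it requires (Fitch parsimony):
Char. 1: 2; Char. 2: 2; Char. 3: 1.
Total tree length = 5.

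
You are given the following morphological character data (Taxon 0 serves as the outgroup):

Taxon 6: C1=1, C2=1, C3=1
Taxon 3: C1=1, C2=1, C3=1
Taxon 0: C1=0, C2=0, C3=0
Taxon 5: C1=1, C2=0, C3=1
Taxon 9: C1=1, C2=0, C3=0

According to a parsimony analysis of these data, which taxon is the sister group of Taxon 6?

Taxon 3

The outgroup has state '0' for every character, so '1' is the derived state throughout.
C1 (derived state '1') is shared by all ingroup taxa — unites the whole ingroup.
Only Taxon 3 and Taxon 6 show the derived state '1' for C2, supporting them as a clade.
C3: derived state '1' in Taxon 3, Taxon 5, and Taxon 6 only — synapomorphy for {Taxon 3, Taxon 5, Taxon 6}.
Most parsimonious ingroup topology: (((Taxon 3,Taxon 6),Taxon 5),Taxon 9).
Taxon 6 and Taxon 3 form a cherry on this tree, so they are sister taxa.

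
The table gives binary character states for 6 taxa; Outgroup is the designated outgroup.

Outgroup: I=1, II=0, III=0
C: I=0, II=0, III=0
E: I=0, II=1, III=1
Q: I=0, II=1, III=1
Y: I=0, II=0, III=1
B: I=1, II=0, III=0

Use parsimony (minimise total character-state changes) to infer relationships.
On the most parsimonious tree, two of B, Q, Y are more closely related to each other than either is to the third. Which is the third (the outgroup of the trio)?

B

Character polarity is set by the outgroup: the derived state is whichever differs from the outgroup's state, so for I the derived state is '0', and for the remaining characters it is '1'.
I: derived state '0' in C, E, Q, and Y only — synapomorphy for {C, E, Q, Y}.
Only E and Q show the derived state '1' for II, supporting them as a clade.
III: derived state '1' in E, Q, and Y only — synapomorphy for {E, Q, Y}.
Most parsimonious ingroup topology: ((C,((E,Q),Y)),B).
Y and Q share a more recent common ancestor with each other than either does with B, so B is the least closely related of the three.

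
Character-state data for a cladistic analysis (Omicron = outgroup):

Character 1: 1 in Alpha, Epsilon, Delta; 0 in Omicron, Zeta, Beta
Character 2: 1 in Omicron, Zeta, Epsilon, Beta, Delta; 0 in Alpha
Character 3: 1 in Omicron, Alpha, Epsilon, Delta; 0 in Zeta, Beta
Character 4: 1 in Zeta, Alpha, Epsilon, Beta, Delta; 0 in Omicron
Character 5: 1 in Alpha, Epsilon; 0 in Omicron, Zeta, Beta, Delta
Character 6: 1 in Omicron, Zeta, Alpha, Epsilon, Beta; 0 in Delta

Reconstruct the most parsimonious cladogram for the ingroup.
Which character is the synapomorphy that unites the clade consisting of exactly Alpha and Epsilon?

Character 5

Character polarity is set by the outgroup: the derived state is whichever differs from the outgroup's state, so for Character 2, Character 3, Character 6 the derived state is '0', and for the remaining characters it is '1'.
Character 1: derived state '1' in Alpha, Delta, and Epsilon only — synapomorphy for {Alpha, Delta, Epsilon}.
Character 2: derived state '0' in Alpha only — an autapomorphy, so it tells us nothing about relationships among taxa.
Only Beta and Zeta show the derived state '0' for Character 3, supporting them as a clade.
Character 4 (derived state '1') is shared by all ingroup taxa — unites the whole ingroup.
Only Alpha and Epsilon show the derived state '1' for Character 5, supporting them as a clade.
Character 6 (derived state '0') is unique to Delta (autapomorphy; uninformative for grouping).
Most parsimonious ingroup topology: ((Zeta,Beta),((Alpha,Epsilon),Delta)).
The clade {Alpha, Epsilon} is supported by Character 5: its derived state '1' occurs in exactly those taxa and in no other taxon (including the outgroup).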